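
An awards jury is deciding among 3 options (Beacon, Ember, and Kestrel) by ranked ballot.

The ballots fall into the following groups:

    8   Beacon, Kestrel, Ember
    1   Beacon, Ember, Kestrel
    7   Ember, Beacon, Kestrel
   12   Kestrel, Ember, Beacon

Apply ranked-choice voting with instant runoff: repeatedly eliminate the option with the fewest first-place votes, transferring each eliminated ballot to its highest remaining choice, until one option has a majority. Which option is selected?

Beacon

Round 1: Kestrel 12, Beacon 9, Ember 7. Ember has the fewest and is eliminated.
Round 2: Beacon 16, Kestrel 12. Beacon has a majority.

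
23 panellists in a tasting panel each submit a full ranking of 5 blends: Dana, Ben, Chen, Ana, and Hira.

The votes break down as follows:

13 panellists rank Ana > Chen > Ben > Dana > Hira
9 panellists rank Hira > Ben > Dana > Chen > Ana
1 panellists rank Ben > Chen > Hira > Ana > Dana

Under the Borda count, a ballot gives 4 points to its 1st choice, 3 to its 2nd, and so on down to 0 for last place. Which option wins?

Ben

Borda scores:
  Dana: 13·1 + 9·2 + 0 = 31
  Ben: 13·2 + 9·3 + 4 = 57
  Chen: 13·3 + 9·1 + 3 = 51
  Ana: 13·4 + 9·0 + 1 = 53
  Hira: 13·0 + 9·4 + 2 = 38
Ben has the highest total.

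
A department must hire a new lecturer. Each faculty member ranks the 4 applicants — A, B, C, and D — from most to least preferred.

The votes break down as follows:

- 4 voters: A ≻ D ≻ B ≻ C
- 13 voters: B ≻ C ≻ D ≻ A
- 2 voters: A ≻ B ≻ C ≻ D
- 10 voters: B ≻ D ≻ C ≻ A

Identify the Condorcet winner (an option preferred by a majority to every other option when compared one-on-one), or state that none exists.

B

Head-to-head results (29 voters total):
A vs B: B wins 23–6.
A vs C: C wins 23–6.
A vs D: D wins 23–6.
B vs C: B wins 29–0.
B vs D: B wins 25–4.
C vs D: C wins 15–14.
B beats each rival — A (23–6), C (29–0), D (25–4) — so B is the Condorcet winner.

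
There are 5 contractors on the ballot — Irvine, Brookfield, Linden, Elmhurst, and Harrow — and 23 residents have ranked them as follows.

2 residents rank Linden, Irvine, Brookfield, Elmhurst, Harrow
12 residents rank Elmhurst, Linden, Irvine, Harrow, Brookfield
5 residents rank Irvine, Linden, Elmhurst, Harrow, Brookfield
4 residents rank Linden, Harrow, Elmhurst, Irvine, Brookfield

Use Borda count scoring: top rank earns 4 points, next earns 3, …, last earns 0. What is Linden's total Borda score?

75

Borda scores:
  Irvine: 2·3 + 12·2 + 5·4 + 4·1 = 54
  Brookfield: 2·2 + 12·0 + 5·0 + 4·0 = 4
  Linden: 2·4 + 12·3 + 5·3 + 4·4 = 75
  Elmhurst: 2·1 + 12·4 + 5·2 + 4·2 = 68
  Harrow: 2·0 + 12·1 + 5·1 + 4·3 = 29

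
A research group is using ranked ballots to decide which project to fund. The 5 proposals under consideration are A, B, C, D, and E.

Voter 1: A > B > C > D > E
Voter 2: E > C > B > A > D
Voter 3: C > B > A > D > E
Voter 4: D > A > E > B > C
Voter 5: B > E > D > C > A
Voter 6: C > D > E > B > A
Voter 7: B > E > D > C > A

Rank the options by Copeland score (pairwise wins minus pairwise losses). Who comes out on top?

B

Pairwise results:
  A vs B: B wins 5–2.
  A vs C: C wins 5–2.
  A vs D: D wins 4–3.
  A vs E: E wins 4–3.
  B vs C: B wins 4–3.
  B vs D: B wins 5–2.
  B vs E: B wins 4–3.
  C vs D: C wins 4–3.
  C vs E: E wins 4–3.
  D vs E: D wins 4–3.
Copeland scores (wins − losses):
  A: 0 − 4 = -4
  B: 4 − 0 = 4
  C: 2 − 2 = 0
  D: 2 − 2 = 0
  E: 2 − 2 = 0
B has the best Copeland score.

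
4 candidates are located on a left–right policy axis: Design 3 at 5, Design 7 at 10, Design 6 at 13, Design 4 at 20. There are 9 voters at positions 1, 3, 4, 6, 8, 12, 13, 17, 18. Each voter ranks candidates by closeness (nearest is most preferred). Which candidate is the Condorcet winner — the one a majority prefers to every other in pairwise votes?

Design 7

With single-peaked preferences on a line, the Condorcet winner is the candidate closest to the median voter.
The median voter (position 8) is closest to Design 7 at 10.
Check: Design 7 vs Design 3 — voters closer to Design 7: 5 of 9.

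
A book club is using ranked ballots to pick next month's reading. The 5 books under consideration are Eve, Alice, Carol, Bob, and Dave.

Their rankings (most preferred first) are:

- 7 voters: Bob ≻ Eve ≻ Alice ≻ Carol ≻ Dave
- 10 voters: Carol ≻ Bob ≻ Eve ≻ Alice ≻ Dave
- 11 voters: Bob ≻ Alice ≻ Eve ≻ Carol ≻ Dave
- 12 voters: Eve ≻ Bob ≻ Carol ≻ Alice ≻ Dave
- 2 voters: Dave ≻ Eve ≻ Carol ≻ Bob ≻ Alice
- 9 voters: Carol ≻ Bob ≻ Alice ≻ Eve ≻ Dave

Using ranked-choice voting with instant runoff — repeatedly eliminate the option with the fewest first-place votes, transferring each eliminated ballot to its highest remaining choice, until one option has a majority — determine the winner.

Bob

Round 1: Carol 19, Bob 18, Eve 12, Dave 2, Alice 0. Alice has the fewest and is eliminated.
Round 2: Carol 19, Bob 18, Eve 12, Dave 2. Dave has the fewest and is eliminated.
Round 3: Carol 19, Bob 18, Eve 14. Eve has the fewest and is eliminated.
Round 4: Bob 30, Carol 21. Bob has a majority.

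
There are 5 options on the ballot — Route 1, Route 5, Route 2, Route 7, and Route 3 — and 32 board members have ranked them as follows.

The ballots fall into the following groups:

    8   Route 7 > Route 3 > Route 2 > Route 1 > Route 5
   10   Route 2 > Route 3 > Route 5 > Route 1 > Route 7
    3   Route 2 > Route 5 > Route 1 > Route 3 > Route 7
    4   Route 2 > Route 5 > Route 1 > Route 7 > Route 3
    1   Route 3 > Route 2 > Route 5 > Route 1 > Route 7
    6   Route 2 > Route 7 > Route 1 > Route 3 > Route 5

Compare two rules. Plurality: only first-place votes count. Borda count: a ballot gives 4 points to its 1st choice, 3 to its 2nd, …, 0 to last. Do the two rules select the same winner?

Yes

Plurality first-place counts: Route 1 0, Route 5 0, Route 2 23, Route 7 8, Route 3 1 → Route 2.
Borda totals: Route 1 45, Route 5 43, Route 2 111, Route 7 54, Route 3 67 → Route 2.
The two rules agree on Route 2.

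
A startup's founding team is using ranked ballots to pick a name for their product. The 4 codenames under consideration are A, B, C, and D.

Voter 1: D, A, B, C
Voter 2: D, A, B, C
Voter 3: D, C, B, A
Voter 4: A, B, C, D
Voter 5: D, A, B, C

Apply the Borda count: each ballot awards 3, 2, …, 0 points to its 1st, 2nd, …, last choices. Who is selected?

D

Borda scores:
  A: 2 + 2 + 0 + 3 + 2 = 9
  B: 1 + 1 + 1 + 2 + 1 = 6
  C: 0 + 0 + 2 + 1 + 0 = 3
  D: 3 + 3 + 3 + 0 + 3 = 12
D has the highest total.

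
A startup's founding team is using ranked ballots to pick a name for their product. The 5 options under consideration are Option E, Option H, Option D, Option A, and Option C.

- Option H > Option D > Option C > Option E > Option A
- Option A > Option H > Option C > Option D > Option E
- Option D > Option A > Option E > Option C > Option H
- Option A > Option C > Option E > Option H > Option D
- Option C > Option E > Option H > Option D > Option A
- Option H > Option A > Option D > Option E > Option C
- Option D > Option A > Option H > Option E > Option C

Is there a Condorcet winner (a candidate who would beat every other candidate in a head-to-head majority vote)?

Head-to-head results (7 voters total):
Option E vs Option H: Option H wins 4–3.
Option E vs Option D: Option D wins 5–2.
Option E vs Option A: Option A wins 5–2.
Option E vs Option C: Option C wins 4–3.
Option H vs Option D: Option H wins 5–2.
Option H vs Option A: Option A wins 4–3.
Option H vs Option C: Option H wins 4–3.
Option D vs Option A: Option D wins 4–3.
Option D vs Option C: Option D wins 4–3.
Option A vs Option C: Option A wins 5–2.
No candidate beats all others: Option H beats Option D beats Option A beats Option H, a majority cycle.

No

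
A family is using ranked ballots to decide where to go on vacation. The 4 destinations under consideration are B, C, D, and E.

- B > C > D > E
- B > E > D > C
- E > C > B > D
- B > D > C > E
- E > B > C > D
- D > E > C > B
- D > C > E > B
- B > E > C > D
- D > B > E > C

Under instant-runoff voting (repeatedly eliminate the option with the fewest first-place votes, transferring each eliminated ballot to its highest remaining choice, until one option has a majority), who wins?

Round 1: B 4, D 3, E 2, C 0. C has the fewest and is eliminated.
Round 2: B 4, D 3, E 2. E has the fewest and is eliminated.
Round 3: B 6, D 3. B has a majority.

B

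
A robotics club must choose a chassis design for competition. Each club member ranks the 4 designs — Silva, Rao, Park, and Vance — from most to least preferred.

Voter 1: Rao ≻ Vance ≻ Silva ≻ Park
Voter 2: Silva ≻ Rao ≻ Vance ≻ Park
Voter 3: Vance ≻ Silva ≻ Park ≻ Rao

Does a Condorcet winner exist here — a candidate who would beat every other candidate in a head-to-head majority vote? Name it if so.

Head-to-head results (3 voters total):
Silva vs Rao: Silva wins 2–1.
Silva vs Park: Silva wins 3–0.
Silva vs Vance: Vance wins 2–1.
Rao vs Park: Rao wins 2–1.
Rao vs Vance: Rao wins 2–1.
Park vs Vance: Vance wins 3–0.
No candidate beats all others: Silva beats Rao beats Vance beats Silva, a majority cycle.

None — there is no Condorcet winner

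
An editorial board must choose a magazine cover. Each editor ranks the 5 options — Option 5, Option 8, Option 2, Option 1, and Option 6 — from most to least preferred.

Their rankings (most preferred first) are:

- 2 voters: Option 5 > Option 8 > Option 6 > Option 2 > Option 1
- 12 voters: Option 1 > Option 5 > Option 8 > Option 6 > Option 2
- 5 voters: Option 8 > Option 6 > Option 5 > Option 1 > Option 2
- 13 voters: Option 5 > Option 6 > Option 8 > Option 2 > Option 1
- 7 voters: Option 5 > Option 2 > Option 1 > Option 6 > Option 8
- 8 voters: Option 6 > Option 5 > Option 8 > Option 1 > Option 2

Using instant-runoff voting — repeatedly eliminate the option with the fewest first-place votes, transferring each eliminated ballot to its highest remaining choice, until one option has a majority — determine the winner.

Option 5

Round 1: Option 5 22, Option 1 12, Option 6 8, Option 8 5, Option 2 0. Option 2 has the fewest and is eliminated.
Round 2: Option 5 22, Option 1 12, Option 6 8, Option 8 5. Option 8 has the fewest and is eliminated.
Round 3: Option 5 22, Option 6 13, Option 1 12. Option 1 has the fewest and is eliminated.
Round 4: Option 5 34, Option 6 13. Option 5 has a majority.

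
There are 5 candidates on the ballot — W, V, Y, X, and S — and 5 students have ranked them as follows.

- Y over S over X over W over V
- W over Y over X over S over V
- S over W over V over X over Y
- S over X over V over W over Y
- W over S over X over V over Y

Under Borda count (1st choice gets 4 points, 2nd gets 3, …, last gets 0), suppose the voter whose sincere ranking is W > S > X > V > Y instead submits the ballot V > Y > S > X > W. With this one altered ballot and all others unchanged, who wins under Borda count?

S

Borda totals with the altered ballot: W 9, V 8, Y 10, X 9, S 14.
The winner is unchanged: still S.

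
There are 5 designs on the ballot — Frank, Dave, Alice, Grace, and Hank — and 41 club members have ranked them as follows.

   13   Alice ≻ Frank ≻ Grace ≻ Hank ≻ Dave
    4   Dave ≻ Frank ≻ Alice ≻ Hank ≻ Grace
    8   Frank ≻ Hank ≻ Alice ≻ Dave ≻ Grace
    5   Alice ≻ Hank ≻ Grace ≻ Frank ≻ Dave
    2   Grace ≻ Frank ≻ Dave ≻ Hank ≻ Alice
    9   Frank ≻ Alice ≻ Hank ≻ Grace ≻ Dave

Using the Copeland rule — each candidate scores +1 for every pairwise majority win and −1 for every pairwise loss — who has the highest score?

Pairwise results:
  Frank vs Dave: Frank wins 37–4.
  Frank vs Alice: Frank wins 23–18.
  Frank vs Grace: Frank wins 34–7.
  Frank vs Hank: Frank wins 36–5.
  Dave vs Alice: Alice wins 35–6.
  Dave vs Grace: Grace wins 29–12.
  Dave vs Hank: Hank wins 35–6.
  Alice vs Grace: Alice wins 39–2.
  Alice vs Hank: Alice wins 31–10.
  Grace vs Hank: Hank wins 26–15.
Copeland scores (wins − losses):
  Frank: 4 − 0 = 4
  Dave: 0 − 4 = -4
  Alice: 3 − 1 = 2
  Grace: 1 − 3 = -2
  Hank: 2 − 2 = 0
Frank has the best Copeland score.

Frank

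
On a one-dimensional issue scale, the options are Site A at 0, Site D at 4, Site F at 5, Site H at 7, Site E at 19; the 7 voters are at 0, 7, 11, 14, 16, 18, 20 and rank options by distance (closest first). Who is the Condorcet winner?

Site E

With single-peaked preferences on a line, the Condorcet winner is the candidate closest to the median voter.
The median voter (position 14) is closest to Site E at 19.
Check: Site E vs Site F — voters closer to Site E: 4 of 7.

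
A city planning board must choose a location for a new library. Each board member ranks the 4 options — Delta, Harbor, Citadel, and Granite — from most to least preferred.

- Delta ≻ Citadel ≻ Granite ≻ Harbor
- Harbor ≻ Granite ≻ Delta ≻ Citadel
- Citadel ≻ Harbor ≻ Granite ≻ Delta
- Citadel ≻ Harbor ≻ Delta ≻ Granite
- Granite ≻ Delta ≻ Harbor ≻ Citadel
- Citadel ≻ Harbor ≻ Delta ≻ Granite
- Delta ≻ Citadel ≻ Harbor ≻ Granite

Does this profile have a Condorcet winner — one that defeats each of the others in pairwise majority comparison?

No

Head-to-head results (7 voters total):
Delta vs Harbor: Harbor wins 4–3.
Delta vs Citadel: Delta wins 4–3.
Delta vs Granite: Delta wins 4–3.
Harbor vs Citadel: Citadel wins 5–2.
Harbor vs Granite: Harbor wins 5–2.
Citadel vs Granite: Citadel wins 5–2.
No candidate beats all others: Delta beats Citadel beats Harbor beats Delta, a majority cycle.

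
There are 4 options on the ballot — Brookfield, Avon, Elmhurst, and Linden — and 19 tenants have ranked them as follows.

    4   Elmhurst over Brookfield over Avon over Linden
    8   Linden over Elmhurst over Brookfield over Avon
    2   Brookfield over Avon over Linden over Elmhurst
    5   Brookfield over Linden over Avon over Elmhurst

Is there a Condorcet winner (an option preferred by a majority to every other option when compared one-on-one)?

Head-to-head results (19 voters total):
Brookfield vs Avon: Brookfield wins 19–0.
Brookfield vs Elmhurst: Elmhurst wins 12–7.
Brookfield vs Linden: Brookfield wins 11–8.
Avon vs Elmhurst: Elmhurst wins 12–7.
Avon vs Linden: Linden wins 13–6.
Elmhurst vs Linden: Linden wins 15–4.
No candidate beats all others: Brookfield beats Linden beats Elmhurst beats Brookfield, a majority cycle.

No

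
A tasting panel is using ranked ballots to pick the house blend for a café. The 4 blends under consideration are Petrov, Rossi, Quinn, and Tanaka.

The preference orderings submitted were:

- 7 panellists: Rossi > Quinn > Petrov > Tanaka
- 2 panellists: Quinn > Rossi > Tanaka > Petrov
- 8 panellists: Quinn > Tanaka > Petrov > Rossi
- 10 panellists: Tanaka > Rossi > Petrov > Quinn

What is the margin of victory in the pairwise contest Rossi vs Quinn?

7

Ballots ranking Rossi above Quinn: 7+10 = 17.
Ballots ranking Quinn above Rossi: 2+8 = 10.
Rossi wins 17–10, a margin of 7.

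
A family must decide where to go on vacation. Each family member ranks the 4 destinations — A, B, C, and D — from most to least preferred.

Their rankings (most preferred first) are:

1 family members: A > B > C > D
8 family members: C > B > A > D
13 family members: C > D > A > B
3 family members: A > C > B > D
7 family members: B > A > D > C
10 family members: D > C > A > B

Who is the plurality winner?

First-place vote totals:
  A: 4
  B: 7
  C: 21
  D: 10
C has the most first-place votes.

C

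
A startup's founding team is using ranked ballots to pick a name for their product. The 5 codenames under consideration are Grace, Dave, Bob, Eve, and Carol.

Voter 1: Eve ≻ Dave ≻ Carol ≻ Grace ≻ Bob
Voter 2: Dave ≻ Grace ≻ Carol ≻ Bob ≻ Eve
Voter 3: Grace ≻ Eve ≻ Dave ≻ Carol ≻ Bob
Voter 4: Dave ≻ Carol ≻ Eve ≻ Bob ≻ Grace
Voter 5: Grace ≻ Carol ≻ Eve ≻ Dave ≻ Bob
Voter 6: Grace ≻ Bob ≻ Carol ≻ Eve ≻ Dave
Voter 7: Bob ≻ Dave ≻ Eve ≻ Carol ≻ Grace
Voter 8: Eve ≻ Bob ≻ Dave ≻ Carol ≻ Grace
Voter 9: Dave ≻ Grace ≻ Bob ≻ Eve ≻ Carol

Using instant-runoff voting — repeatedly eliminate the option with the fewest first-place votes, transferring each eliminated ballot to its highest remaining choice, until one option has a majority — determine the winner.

Round 1: Grace 3, Dave 3, Eve 2, Bob 1, Carol 0. Carol has the fewest and is eliminated.
Round 2: Grace 3, Dave 3, Eve 2, Bob 1. Bob has the fewest and is eliminated.
Round 3: Dave 4, Grace 3, Eve 2. Eve has the fewest and is eliminated.
Round 4: Dave 6, Grace 3. Dave has a majority.

Dave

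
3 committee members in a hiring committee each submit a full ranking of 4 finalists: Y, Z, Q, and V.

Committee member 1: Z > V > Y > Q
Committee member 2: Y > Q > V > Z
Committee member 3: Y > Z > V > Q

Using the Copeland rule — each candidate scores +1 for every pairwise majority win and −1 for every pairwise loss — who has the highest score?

Pairwise results:
  Y vs Z: Y wins 2–1.
  Y vs Q: Y wins 3–0.
  Y vs V: Y wins 2–1.
  Z vs Q: Z wins 2–1.
  Z vs V: Z wins 2–1.
  Q vs V: V wins 2–1.
Copeland scores (wins − losses):
  Y: 3 − 0 = 3
  Z: 2 − 1 = 1
  Q: 0 − 3 = -3
  V: 1 − 2 = -1
Y has the best Copeland score.

Y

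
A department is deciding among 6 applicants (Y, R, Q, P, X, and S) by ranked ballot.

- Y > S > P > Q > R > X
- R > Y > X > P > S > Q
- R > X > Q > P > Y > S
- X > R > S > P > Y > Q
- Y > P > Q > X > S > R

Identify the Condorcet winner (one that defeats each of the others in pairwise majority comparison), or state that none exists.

R

Head-to-head results (5 voters total):
Y vs R: R wins 3–2.
Y vs Q: Y wins 4–1.
Y vs P: Y wins 3–2.
Y vs X: Y wins 3–2.
Y vs S: Y wins 4–1.
R vs Q: R wins 3–2.
R vs P: R wins 3–2.
R vs X: R wins 3–2.
R vs S: R wins 3–2.
Q vs P: P wins 4–1.
Q vs X: X wins 3–2.
Q vs S: S wins 3–2.
P vs X: X wins 3–2.
P vs S: P wins 3–2.
X vs S: X wins 4–1.
R beats each rival — Y (3–2), Q (3–2), P (3–2), X (3–2), S (3–2) — so R is the Condorcet winner.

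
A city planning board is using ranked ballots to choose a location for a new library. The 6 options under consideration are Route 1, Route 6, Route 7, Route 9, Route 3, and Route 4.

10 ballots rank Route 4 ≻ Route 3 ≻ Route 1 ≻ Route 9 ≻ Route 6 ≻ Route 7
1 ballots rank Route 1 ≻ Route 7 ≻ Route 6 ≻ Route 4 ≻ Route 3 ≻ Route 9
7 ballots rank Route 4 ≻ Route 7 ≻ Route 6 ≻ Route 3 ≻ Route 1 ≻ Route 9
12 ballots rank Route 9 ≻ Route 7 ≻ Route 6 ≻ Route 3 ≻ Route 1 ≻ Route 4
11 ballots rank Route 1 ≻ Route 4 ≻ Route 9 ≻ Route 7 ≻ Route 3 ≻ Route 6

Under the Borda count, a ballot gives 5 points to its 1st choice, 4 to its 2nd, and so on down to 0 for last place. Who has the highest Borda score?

Route 4

Borda scores:
  Route 1: 10·3 + 5 + 7·1 + 12·1 + 11·5 = 109
  Route 6: 10·1 + 3 + 7·3 + 12·3 + 11·0 = 70
  Route 7: 10·0 + 4 + 7·4 + 12·4 + 11·2 = 102
  Route 9: 10·2 + 0 + 7·0 + 12·5 + 11·3 = 113
  Route 3: 10·4 + 1 + 7·2 + 12·2 + 11·1 = 90
  Route 4: 10·5 + 2 + 7·5 + 12·0 + 11·4 = 131
Route 4 has the highest total.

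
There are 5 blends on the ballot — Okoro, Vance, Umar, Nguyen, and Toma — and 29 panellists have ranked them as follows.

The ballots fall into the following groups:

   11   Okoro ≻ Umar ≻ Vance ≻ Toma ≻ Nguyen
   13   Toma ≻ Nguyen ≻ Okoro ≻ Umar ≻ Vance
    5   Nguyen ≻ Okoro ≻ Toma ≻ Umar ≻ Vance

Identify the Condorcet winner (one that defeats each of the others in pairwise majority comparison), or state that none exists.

Head-to-head results (29 voters total):
Okoro vs Vance: Okoro wins 29–0.
Okoro vs Umar: Okoro wins 29–0.
Okoro vs Nguyen: Nguyen wins 18–11.
Okoro vs Toma: Okoro wins 16–13.
Vance vs Umar: Umar wins 29–0.
Vance vs Nguyen: Nguyen wins 18–11.
Vance vs Toma: Toma wins 18–11.
Umar vs Nguyen: Nguyen wins 18–11.
Umar vs Toma: Toma wins 18–11.
Nguyen vs Toma: Toma wins 24–5.
No candidate beats all others: Okoro beats Toma beats Nguyen beats Okoro, a majority cycle.

None — there is no Condorcet winner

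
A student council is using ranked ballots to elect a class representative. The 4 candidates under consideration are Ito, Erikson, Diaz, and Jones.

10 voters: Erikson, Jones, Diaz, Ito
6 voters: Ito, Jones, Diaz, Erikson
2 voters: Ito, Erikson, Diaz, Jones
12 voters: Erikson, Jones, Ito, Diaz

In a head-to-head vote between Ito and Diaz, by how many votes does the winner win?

Ballots ranking Ito above Diaz: 6+2+12 = 20.
Ballots ranking Diaz above Ito: 10.
Ito wins 20–10, a margin of 10.

10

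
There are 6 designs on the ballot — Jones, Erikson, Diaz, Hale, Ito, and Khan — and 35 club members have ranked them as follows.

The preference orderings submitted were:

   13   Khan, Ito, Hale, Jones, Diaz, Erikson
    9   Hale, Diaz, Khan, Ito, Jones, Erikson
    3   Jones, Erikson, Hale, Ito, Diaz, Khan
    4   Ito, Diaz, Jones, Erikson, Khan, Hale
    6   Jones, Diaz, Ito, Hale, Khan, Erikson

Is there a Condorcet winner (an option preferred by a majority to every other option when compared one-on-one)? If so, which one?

None — there is no Condorcet winner

Head-to-head results (35 voters total):
Jones vs Erikson: Jones wins 35–0.
Jones vs Diaz: Jones wins 22–13.
Jones vs Hale: Hale wins 22–13.
Jones vs Ito: Ito wins 26–9.
Jones vs Khan: Khan wins 22–13.
Erikson vs Diaz: Diaz wins 32–3.
Erikson vs Hale: Hale wins 28–7.
Erikson vs Ito: Ito wins 32–3.
Erikson vs Khan: Khan wins 28–7.
Diaz vs Hale: Hale wins 25–10.
Diaz vs Ito: Ito wins 20–15.
Diaz vs Khan: Diaz wins 22–13.
Hale vs Ito: Ito wins 23–12.
Hale vs Khan: Hale wins 18–17.
Ito vs Khan: Khan wins 22–13.
No candidate beats all others: Jones beats Diaz beats Khan beats Jones, a majority cycle.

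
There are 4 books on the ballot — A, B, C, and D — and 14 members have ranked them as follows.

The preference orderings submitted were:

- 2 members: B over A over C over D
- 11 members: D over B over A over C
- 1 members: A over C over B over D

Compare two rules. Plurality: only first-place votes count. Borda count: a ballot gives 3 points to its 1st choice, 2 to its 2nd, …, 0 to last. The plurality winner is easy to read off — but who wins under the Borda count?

D

Plurality first-place counts: A 1, B 2, C 0, D 11 → D.
Borda totals: A 18, B 29, C 4, D 33 → D.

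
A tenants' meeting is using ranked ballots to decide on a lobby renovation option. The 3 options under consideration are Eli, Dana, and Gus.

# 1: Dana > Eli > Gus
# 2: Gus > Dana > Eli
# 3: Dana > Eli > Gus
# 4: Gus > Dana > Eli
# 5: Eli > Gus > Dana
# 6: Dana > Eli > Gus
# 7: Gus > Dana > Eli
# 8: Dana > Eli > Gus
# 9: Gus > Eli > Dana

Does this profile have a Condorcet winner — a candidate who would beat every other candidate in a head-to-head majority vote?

No

Head-to-head results (9 voters total):
Eli vs Dana: Dana wins 7–2.
Eli vs Gus: Eli wins 5–4.
Dana vs Gus: Gus wins 5–4.
No candidate beats all others: Eli beats Gus beats Dana beats Eli, a majority cycle.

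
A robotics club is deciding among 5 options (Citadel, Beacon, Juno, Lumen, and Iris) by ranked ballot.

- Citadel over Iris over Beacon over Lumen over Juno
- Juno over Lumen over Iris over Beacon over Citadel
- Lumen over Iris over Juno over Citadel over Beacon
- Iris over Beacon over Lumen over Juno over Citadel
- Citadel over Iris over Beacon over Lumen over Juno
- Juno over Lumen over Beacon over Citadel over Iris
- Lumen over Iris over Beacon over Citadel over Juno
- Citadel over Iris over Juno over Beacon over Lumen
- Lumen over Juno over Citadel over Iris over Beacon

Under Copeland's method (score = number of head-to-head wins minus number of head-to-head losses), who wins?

Lumen

Pairwise results:
  Citadel vs Beacon: Citadel wins 5–4.
  Citadel vs Juno: Juno wins 5–4.
  Citadel vs Lumen: Lumen wins 6–3.
  Citadel vs Iris: Citadel wins 5–4.
  Beacon vs Juno: Juno wins 5–4.
  Beacon vs Lumen: Lumen wins 5–4.
  Beacon vs Iris: Iris wins 8–1.
  Juno vs Lumen: Lumen wins 6–3.
  Juno vs Iris: Iris wins 6–3.
  Lumen vs Iris: Lumen wins 5–4.
Copeland scores (wins − losses):
  Citadel: 2 − 2 = 0
  Beacon: 0 − 4 = -4
  Juno: 2 − 2 = 0
  Lumen: 4 − 0 = 4
  Iris: 2 − 2 = 0
Lumen has the best Copeland score.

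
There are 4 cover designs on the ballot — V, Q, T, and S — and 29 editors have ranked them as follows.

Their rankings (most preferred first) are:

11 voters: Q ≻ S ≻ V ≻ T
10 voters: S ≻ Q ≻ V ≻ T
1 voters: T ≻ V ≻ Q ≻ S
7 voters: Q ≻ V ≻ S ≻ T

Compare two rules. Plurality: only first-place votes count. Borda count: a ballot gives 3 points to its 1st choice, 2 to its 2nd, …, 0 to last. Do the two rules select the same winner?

Yes

Plurality first-place counts: V 0, Q 18, T 1, S 10 → Q.
Borda totals: V 37, Q 75, T 3, S 59 → Q.
The two rules agree on Q.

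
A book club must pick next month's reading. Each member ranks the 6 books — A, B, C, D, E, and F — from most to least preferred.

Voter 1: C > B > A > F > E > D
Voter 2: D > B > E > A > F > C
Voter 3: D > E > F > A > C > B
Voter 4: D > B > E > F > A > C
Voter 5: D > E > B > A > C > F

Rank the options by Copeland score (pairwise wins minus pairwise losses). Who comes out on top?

D

Pairwise results:
  A vs B: B wins 4–1.
  A vs C: A wins 4–1.
  A vs D: D wins 4–1.
  A vs E: E wins 4–1.
  A vs F: A wins 3–2.
  B vs C: B wins 3–2.
  B vs D: D wins 4–1.
  B vs E: B wins 3–2.
  B vs F: B wins 4–1.
  C vs D: D wins 4–1.
  C vs E: E wins 4–1.
  C vs F: F wins 3–2.
  D vs E: D wins 4–1.
  D vs F: D wins 4–1.
  E vs F: E wins 4–1.
Copeland scores (wins − losses):
  A: 2 − 3 = -1
  B: 4 − 1 = 3
  C: 0 − 5 = -5
  D: 5 − 0 = 5
  E: 3 − 2 = 1
  F: 1 − 4 = -3
D has the best Copeland score.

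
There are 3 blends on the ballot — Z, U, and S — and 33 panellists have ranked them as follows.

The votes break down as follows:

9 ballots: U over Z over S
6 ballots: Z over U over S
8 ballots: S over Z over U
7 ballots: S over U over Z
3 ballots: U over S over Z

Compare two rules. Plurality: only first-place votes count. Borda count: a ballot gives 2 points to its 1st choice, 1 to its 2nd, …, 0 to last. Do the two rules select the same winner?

Plurality first-place counts: Z 6, U 12, S 15 → S.
Borda totals: Z 29, U 37, S 33 → U.
The two rules disagree: plurality picks S, Borda picks U.

No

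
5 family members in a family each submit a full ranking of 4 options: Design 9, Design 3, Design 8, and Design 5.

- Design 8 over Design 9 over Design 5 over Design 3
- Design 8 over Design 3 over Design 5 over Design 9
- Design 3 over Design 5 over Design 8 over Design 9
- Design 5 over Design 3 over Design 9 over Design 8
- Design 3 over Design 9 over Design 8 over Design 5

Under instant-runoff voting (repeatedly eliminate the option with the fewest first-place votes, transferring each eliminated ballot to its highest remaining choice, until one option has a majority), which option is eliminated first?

Round 1: Design 3 2, Design 8 2, Design 5 1, Design 9 0. Design 9 has the fewest and is eliminated.
Round 2: Design 3 2, Design 8 2, Design 5 1. Design 5 has the fewest and is eliminated.
Round 3: Design 3 3, Design 8 2. Design 3 has a majority.

Design 9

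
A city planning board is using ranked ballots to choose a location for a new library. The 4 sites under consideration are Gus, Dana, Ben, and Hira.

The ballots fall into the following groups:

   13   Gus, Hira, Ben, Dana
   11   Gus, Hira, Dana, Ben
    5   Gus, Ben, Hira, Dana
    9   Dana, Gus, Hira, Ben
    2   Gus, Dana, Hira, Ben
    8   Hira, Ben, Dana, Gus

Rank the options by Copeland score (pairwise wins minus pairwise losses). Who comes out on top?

Pairwise results:
  Gus vs Dana: Gus wins 31–17.
  Gus vs Ben: Gus wins 40–8.
  Gus vs Hira: Gus wins 40–8.
  Dana vs Ben: Ben wins 26–22.
  Dana vs Hira: Hira wins 37–11.
  Ben vs Hira: Hira wins 43–5.
Copeland scores (wins − losses):
  Gus: 3 − 0 = 3
  Dana: 0 − 3 = -3
  Ben: 1 − 2 = -1
  Hira: 2 − 1 = 1
Gus has the best Copeland score.

Gus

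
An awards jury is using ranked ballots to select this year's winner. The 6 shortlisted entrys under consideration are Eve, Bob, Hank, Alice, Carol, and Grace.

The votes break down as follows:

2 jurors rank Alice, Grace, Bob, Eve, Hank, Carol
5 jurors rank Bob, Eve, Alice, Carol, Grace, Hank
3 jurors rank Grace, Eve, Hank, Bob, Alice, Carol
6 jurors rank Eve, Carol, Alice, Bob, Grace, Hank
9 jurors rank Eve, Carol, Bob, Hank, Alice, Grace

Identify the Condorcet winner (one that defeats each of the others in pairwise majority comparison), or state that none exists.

Eve

Head-to-head results (25 voters total):
Eve vs Bob: Eve wins 18–7.
Eve vs Hank: Eve wins 25–0.
Eve vs Alice: Eve wins 23–2.
Eve vs Carol: Eve wins 25–0.
Eve vs Grace: Eve wins 20–5.
Bob vs Hank: Bob wins 22–3.
Bob vs Alice: Bob wins 17–8.
Bob vs Carol: Carol wins 15–10.
Bob vs Grace: Bob wins 20–5.
Hank vs Alice: Alice wins 13–12.
Hank vs Carol: Carol wins 20–5.
Hank vs Grace: Grace wins 16–9.
Alice vs Carol: Carol wins 15–10.
Alice vs Grace: Alice wins 22–3.
Carol vs Grace: Carol wins 20–5.
Eve beats each rival — Bob (18–7), Hank (25–0), Alice (23–2), Carol (25–0), Grace (20–5) — so Eve is the Condorcet winner.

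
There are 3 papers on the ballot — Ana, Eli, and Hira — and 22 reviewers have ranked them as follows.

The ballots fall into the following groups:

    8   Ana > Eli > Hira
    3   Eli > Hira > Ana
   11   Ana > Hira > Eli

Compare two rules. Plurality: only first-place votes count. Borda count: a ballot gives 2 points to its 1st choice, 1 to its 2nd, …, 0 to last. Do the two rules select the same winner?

Yes

Plurality first-place counts: Ana 19, Eli 3, Hira 0 → Ana.
Borda totals: Ana 38, Eli 14, Hira 14 → Ana.
The two rules agree on Ana.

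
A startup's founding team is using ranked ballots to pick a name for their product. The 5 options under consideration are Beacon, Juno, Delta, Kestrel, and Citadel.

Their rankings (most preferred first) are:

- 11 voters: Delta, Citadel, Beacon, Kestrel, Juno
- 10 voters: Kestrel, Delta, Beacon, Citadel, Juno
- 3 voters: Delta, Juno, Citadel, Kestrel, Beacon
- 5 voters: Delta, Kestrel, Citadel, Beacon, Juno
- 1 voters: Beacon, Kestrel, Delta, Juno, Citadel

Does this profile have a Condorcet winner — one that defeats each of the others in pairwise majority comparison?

Head-to-head results (30 voters total):
Beacon vs Juno: Beacon wins 27–3.
Beacon vs Delta: Delta wins 29–1.
Beacon vs Kestrel: Kestrel wins 18–12.
Beacon vs Citadel: Citadel wins 19–11.
Juno vs Delta: Delta wins 30–0.
Juno vs Kestrel: Kestrel wins 27–3.
Juno vs Citadel: Citadel wins 26–4.
Delta vs Kestrel: Delta wins 19–11.
Delta vs Citadel: Delta wins 30–0.
Kestrel vs Citadel: Kestrel wins 16–14.
Delta beats each rival — Beacon (29–1), Juno (30–0), Kestrel (19–11), Citadel (30–0) — so Delta is the Condorcet winner.

Yes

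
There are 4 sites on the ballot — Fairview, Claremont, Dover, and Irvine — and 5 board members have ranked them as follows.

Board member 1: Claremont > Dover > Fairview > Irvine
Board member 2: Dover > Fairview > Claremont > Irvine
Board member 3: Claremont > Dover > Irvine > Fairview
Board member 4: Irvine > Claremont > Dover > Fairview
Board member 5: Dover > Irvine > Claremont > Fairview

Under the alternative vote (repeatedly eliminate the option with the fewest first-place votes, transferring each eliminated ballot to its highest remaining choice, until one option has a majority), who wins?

Claremont

Round 1: Claremont 2, Dover 2, Irvine 1, Fairview 0. Fairview has the fewest and is eliminated.
Round 2: Claremont 2, Dover 2, Irvine 1. Irvine has the fewest and is eliminated.
Round 3: Claremont 3, Dover 2. Claremont has a majority.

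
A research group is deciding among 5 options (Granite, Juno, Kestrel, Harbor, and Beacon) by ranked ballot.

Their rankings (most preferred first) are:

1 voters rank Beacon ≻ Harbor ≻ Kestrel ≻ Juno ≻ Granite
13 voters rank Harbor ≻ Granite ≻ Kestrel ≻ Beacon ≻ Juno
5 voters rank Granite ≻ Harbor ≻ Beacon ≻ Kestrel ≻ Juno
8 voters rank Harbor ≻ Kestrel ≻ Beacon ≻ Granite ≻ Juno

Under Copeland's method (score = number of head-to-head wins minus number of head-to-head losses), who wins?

Pairwise results:
  Granite vs Juno: Granite wins 26–1.
  Granite vs Kestrel: Granite wins 18–9.
  Granite vs Harbor: Harbor wins 22–5.
  Granite vs Beacon: Granite wins 18–9.
  Juno vs Kestrel: Kestrel wins 27–0.
  Juno vs Harbor: Harbor wins 27–0.
  Juno vs Beacon: Beacon wins 27–0.
  Kestrel vs Harbor: Harbor wins 27–0.
  Kestrel vs Beacon: Kestrel wins 21–6.
  Harbor vs Beacon: Harbor wins 26–1.
Copeland scores (wins − losses):
  Granite: 3 − 1 = 2
  Juno: 0 − 4 = -4
  Kestrel: 2 − 2 = 0
  Harbor: 4 − 0 = 4
  Beacon: 1 − 3 = -2
Harbor has the best Copeland score.

Harbor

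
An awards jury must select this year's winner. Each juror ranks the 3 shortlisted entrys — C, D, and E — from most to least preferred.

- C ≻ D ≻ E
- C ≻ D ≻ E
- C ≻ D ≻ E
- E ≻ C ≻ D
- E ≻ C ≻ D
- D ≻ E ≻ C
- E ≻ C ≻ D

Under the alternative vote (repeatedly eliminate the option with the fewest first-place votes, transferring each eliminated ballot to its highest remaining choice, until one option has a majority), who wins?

Round 1: C 3, E 3, D 1. D has the fewest and is eliminated.
Round 2: E 4, C 3. E has a majority.

E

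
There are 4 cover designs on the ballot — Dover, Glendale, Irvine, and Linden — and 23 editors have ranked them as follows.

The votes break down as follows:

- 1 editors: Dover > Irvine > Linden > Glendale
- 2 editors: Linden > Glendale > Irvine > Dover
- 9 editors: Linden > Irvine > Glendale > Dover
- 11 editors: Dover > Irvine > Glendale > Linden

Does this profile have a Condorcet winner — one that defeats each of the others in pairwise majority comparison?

Head-to-head results (23 voters total):
Dover vs Glendale: Dover wins 12–11.
Dover vs Irvine: Dover wins 12–11.
Dover vs Linden: Dover wins 12–11.
Glendale vs Irvine: Irvine wins 21–2.
Glendale vs Linden: Linden wins 12–11.
Irvine vs Linden: Irvine wins 12–11.
Dover beats each rival — Glendale (12–11), Irvine (12–11), Linden (12–11) — so Dover is the Condorcet winner.

Yes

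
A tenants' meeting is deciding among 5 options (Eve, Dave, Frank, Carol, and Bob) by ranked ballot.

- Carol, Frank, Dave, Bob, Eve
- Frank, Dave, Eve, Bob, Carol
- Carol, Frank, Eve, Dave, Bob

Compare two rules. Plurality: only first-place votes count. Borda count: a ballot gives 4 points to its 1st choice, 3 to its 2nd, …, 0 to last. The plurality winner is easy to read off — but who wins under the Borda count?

Frank

Plurality first-place counts: Eve 0, Dave 0, Frank 1, Carol 2, Bob 0 → Carol.
Borda totals: Eve 4, Dave 6, Frank 10, Carol 8, Bob 2 → Frank.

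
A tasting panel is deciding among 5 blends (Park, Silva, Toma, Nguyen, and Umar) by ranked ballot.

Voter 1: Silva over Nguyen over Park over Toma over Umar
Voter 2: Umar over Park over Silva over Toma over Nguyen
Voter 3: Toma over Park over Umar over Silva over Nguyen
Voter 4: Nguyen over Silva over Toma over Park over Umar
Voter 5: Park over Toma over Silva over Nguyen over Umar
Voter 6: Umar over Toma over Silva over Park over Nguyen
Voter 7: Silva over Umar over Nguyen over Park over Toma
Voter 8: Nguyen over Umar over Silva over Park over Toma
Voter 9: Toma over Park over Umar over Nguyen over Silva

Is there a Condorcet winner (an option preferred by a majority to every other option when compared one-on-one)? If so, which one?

Head-to-head results (9 voters total):
Park vs Silva: Silva wins 5–4.
Park vs Toma: Park wins 5–4.
Park vs Nguyen: Park wins 5–4.
Park vs Umar: Park wins 5–4.
Silva vs Toma: Silva wins 5–4.
Silva vs Nguyen: Silva wins 6–3.
Silva vs Umar: Umar wins 5–4.
Toma vs Nguyen: Toma wins 5–4.
Toma vs Umar: Toma wins 5–4.
Nguyen vs Umar: Umar wins 5–4.
No candidate beats all others: Park beats Umar beats Silva beats Park, a majority cycle.

None — there is no Condorcet winner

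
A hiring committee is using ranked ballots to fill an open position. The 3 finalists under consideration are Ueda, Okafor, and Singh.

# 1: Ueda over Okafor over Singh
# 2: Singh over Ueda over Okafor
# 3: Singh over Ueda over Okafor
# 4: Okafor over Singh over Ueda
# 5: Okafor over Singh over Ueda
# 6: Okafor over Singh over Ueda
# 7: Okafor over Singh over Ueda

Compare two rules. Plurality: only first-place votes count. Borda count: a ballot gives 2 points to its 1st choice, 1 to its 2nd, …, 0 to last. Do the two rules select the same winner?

Yes

Plurality first-place counts: Ueda 1, Okafor 4, Singh 2 → Okafor.
Borda totals: Ueda 4, Okafor 9, Singh 8 → Okafor.
The two rules agree on Okafor.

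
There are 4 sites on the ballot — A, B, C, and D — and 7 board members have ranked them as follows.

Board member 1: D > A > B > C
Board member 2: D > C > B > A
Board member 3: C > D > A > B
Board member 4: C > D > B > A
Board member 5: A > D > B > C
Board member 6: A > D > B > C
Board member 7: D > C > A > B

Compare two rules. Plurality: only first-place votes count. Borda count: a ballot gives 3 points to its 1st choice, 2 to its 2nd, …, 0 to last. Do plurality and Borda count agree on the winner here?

Plurality first-place counts: A 2, B 0, C 2, D 3 → D.
Borda totals: A 10, B 5, C 10, D 17 → D.
The two rules agree on D.

Yes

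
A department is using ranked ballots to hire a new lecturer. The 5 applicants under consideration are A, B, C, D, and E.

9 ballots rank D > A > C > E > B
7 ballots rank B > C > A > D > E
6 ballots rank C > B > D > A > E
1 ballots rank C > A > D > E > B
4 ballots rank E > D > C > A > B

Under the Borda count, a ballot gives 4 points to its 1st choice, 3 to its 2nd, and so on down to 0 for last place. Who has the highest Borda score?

C

Borda scores:
  A: 9·3 + 7·2 + 6·1 + 3 + 4·1 = 54
  B: 9·0 + 7·4 + 6·3 + 0 + 4·0 = 46
  C: 9·2 + 7·3 + 6·4 + 4 + 4·2 = 75
  D: 9·4 + 7·1 + 6·2 + 2 + 4·3 = 69
  E: 9·1 + 7·0 + 6·0 + 1 + 4·4 = 26
C has the highest total.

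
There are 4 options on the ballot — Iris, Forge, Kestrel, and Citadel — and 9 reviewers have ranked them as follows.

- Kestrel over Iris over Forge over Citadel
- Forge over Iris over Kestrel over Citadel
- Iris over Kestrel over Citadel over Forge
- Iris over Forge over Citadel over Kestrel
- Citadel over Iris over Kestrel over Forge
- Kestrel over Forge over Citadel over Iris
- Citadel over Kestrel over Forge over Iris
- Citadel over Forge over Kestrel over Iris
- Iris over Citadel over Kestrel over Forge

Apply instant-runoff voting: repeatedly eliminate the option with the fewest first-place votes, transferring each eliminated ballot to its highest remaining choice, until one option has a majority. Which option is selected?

Round 1: Iris 3, Citadel 3, Kestrel 2, Forge 1. Forge has the fewest and is eliminated.
Round 2: Iris 4, Citadel 3, Kestrel 2. Kestrel has the fewest and is eliminated.
Round 3: Iris 5, Citadel 4. Iris has a majority.

Iris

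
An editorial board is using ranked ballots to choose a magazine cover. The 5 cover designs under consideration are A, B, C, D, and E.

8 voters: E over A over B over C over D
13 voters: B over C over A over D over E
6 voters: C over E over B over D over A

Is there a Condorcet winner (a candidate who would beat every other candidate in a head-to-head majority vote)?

Head-to-head results (27 voters total):
A vs B: B wins 19–8.
A vs C: C wins 19–8.
A vs D: A wins 21–6.
A vs E: E wins 14–13.
B vs C: B wins 21–6.
B vs D: B wins 27–0.
B vs E: E wins 14–13.
C vs D: C wins 27–0.
C vs E: C wins 19–8.
D vs E: E wins 14–13.
No candidate beats all others: B beats C beats E beats B, a majority cycle.

No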